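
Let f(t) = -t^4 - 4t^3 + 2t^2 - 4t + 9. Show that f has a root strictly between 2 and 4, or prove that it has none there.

The endpoint values f(2) = -39 and f(4) = -487 are both negative. Claim: f(t) < 0 for every t in (2, 4).
Shift to the endpoint 2: with t = 2 + u (0 < u < 2), one computes f(2 + u) = -u^4 - 12u^3 - 46u^2 - 76u - 39.
All 5 nonzero coefficients of this polynomial in u are negative; hence for u > 0 the value is a sum of negative terms (the constant -39 among them).
Therefore f(t) < 0 throughout (2, 4), and f has no zero there.

f has no root in that interval.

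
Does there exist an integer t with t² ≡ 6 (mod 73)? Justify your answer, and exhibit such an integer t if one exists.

t = 15 works: 15² = 225, and 225 − 6 = 219 = 3·73.

t = 15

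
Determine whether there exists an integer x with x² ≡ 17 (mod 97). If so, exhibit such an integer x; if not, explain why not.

97 is prime, so by Euler's criterion 17 is a square mod 97 iff 17^((97−1)/2) = 17^48 ≡ 1 (mod 97).
Squaring successively (mod 97): 17^2 = 289 ≡ 95; 17^4 ≡ 95² = 9025 ≡ 4; 17^8 ≡ 4² = 16 ≡ 16; 17^16 ≡ 16² = 256 ≡ 62; 17^32 ≡ 62² = 3844 ≡ 61.
Since 48 = 32 + 16, 17^48 ≡ 61 · 62; multiplying out mod 97: 61·62 = 3782 ≡ 96. Thus 17^48 ≡ 96 ≡ −1 (mod 97).
The value −1 means 17 is a non-residue modulo 97, so x² ≡ 17 (mod 97) is impossible.

No such integer exists.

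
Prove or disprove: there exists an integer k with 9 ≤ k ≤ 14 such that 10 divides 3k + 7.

k = 11

k = 11 works, since 3·11 + 7 = 40 = 4·10.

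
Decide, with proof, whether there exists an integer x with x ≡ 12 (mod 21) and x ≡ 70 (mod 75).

No, no such integer exists.

gcd(21, 75) = 3. If x ≡ 12 (mod 21) and x ≡ 70 (mod 75), then x ≡ 12 (mod 3) and x ≡ 70 (mod 3).
However 12 ≡ 0 and 70 ≡ 1 (mod 3), and 0 ≠ 1.
Therefore no such x exists.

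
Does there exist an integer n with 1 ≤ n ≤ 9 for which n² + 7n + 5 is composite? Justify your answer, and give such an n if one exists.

n = 8

At n = 8: 8² + 7·8 + 5 = 125 = 5·25, which is composite.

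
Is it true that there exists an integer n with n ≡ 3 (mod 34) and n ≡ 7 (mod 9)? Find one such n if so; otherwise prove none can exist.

n = 241

The moduli 34 and 9 are coprime, so by the Chinese Remainder Theorem a unique solution modulo 306 exists.
Write n = 3 + 34t and require 3 + 34t ≡ 7 (mod 9), i.e. 34t ≡ 4 (mod 9).
34 ≡ 7 (mod 9), so this reads 7t ≡ 4 (mod 9). Invert 7 mod 9 by the Euclidean algorithm: 9 = 1·7 + 2, 7 = 3·2 + 1, 2 = 2·1 + 0; back-substituting, 1 = 7 − 3·2 = 7 − 3·(9 − 1·7) = −3·9 + 4·7. Hence 7·4 ≡ 1, so 7⁻¹ ≡ 4 (mod 9).
Therefore t ≡ 4·4 = 16 ≡ 7 (mod 9).
With t = 7: n = 3 + 34·7 = 241.
Check: 241 mod 34 = 3, 241 mod 9 = 7. ✓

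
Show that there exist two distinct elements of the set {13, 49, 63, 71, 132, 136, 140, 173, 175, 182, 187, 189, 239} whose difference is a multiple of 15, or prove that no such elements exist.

Two integers differ by a multiple of 15 exactly when they have the same residue mod 15. The residues are 13↦13, 49↦4, 63↦3, 71↦11, 132↦12, 136↦1, 140↦5, 173↦8, 175↦10, 182↦2, 187↦7, 189↦9, 239↦14.
All 13 residues are distinct, so no two elements differ by a multiple of 15.

No, no such pair exists.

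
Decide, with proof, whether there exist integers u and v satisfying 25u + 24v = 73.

u = 1, v = 2

Since gcd(25, 24) = 1, every integer is an integer combination of 25 and 24.
Euclidean algorithm: 25 = 1·24 + 1, 24 = 24·1 + 0.
Back-substituting, 1 = 25 − 1·24; that is, 25·1 + 24·(-1) = 1.
Multiplying through by 73: u = 1·73 = 73, v = (-1)·73 = -73 is a solution.
The general solution is u = 73 + 24k, v = -73 − 25k; taking k = -3 gives the smaller pair u = 1, v = 2.
Indeed 25·1 + 24·2 = 25 + 48 = 73.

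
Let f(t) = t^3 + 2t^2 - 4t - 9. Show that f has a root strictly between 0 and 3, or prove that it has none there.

f(0) = -9 and f(3) = 24, which have opposite signs.
As a polynomial, f is continuous on every closed interval.
By the Intermediate Value Theorem f must vanish at some point of (0, 3).

Yes, f has a root in the interval.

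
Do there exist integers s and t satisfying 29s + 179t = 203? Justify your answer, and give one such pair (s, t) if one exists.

s = 7, t = 0

29 and 179 are coprime, so 29s + 179t ranges over all of ℤ.
Dividing repeatedly: 179 = 6·29 + 5, 29 = 5·5 + 4, 5 = 1·4 + 1, 4 = 4·1 + 0.
Working back up the chain: 1 = 5 − 1·4 = 5 − (29 − 5·5) = −29 + 6·5 = −29 + 6·(179 − 6·29) = 6·179 − 37·29. So 29·(-37) + 179·6 = 1.
Scaling by 203 gives the particular solution (s, t) = (-7511, 1218).
The general solution is s = -7511 + 179k, t = 1218 − 29k; taking k = 42 gives the smaller pair s = 7, t = 0.
Indeed 29·7 + 179·0 = 203 + 0 = 203.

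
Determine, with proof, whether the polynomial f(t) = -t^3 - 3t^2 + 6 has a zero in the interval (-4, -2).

The endpoint values f(-4) = 22 and f(-2) = 2 are both positive. Claim: f(t) > 0 for every t in (-4, -2).
Shift to the endpoint -2: with t = -2 − u (0 < u < 2), one computes f(-2 − u) = u^3 + 3u^2 + 2.
All 3 nonzero coefficients of this polynomial in u are positive; hence for u > 0 the value is a sum of positive terms (the constant 2 among them).
So f is strictly positive on (-4, -2); no root exists in the interval.

No.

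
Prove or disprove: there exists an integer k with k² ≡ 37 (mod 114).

Work modulo the divisor 19 of 114. If k² ≡ 37 (mod 114) then k² ≡ 18 (mod 19).
Squares mod 19 repeat after k = 9 (as (−k)² = k²); for k = 0..9 they are 0, 1, 4, 9, 16, 6, 17, 11, 7, 5.
The set of squares mod 19 is therefore {0, 1, 4, 5, 6, 7, 9, 11, 16, 17}, which does not contain 18.
Therefore k² ≡ 37 (mod 114) has no solution.

There is no such integer.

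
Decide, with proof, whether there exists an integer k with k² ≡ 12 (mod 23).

k = 14

k = 14 works: 14² = 196, and 196 − 12 = 184 = 8·23.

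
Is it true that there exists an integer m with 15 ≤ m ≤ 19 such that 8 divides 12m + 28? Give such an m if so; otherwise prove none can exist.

m = 15 works, since 12·15 + 28 = 208 = 26·8.

m = 15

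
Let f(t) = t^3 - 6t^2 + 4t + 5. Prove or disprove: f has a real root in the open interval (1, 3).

Yes, f has a root in the interval.

f(1) = 4 and f(3) = -10, which have opposite signs.
f is continuous everywhere (it is a polynomial), in particular on [1, 3].
By the Intermediate Value Theorem, f takes the value 0 somewhere in the open interval.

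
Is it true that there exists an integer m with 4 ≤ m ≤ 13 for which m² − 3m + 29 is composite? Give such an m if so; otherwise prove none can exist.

m = 10

At m = 10: 10² − 3·10 + 29 = 99 = 3·33, which is composite.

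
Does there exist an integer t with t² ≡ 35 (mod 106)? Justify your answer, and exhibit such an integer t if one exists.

No, no such integer exists.

Reduce modulo the prime factor 53 of 106: any solution would satisfy t² ≡ 35 (mod 53).
53 is prime, so by Euler's criterion 35 is a square mod 53 iff 35^((53−1)/2) = 35^26 ≡ 1 (mod 53).
Repeated squaring mod 53: 35^2 = 1225 ≡ 6; 35^4 ≡ 6² = 36 ≡ 36; 35^8 ≡ 36² = 1296 ≡ 24; 35^16 ≡ 24² = 576 ≡ 46.
Since 26 = 16 + 8 + 2, 35^26 ≡ 46 · 24 · 6; multiplying out mod 53: 46·24 = 1104 ≡ 44, then 44·6 = 264 ≡ 52. Thus 35^26 ≡ 52 ≡ −1 (mod 53).
The value −1 means 35 is a non-residue modulo 53, so t² ≡ 35 (mod 53) is impossible.
So 35 is not a square mod 53, and hence 35 is not a square mod 106.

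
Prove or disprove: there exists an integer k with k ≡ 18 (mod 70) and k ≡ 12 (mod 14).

Both moduli are multiples of 14 = gcd(70, 14), so any solution would satisfy k ≡ 18 and k ≡ 12 modulo 14 simultaneously.
However 18 ≡ 4 and 12 ≡ 12 (mod 14), and 4 ≠ 12.
Therefore no such k exists.

No, no such integer exists.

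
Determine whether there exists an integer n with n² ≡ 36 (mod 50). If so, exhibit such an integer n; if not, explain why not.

n = 6

Take n = 6. Then 6² = 36, and since 0 ≤ 36 < 50 this is already reduced: 6² ≡ 36 (mod 50).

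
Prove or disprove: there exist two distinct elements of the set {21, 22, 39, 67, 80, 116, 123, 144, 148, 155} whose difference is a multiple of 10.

No such pair exists.

Reduce each element modulo 10: 21↦1, 22↦2, 39↦9, 67↦7, 80↦0, 116↦6, 123↦3, 144↦4, 148↦8, 155↦5.
No residue repeats among the 10 elements, so no pair has difference ≡ 0 (mod 10).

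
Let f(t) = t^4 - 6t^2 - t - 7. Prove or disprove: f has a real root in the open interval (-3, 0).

f(-3) = 23 and f(0) = -7, which have opposite signs.
Since f is a polynomial it is continuous on [-3, 0].
By the Intermediate Value Theorem, f takes the value 0 somewhere in the open interval.

Such a root exists.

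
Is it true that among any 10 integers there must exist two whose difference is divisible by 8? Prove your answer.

Yes, this is always true.

Each integer lies in one of the 8 residue classes modulo 8.
Since 10 > 8, two of the 10 integers must share a residue class by the pigeonhole principle; call them a and b.
Their difference a − b is then a multiple of 8.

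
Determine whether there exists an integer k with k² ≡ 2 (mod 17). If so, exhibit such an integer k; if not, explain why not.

k = 6 works: 6² = 36, and 36 − 2 = 34 = 2·17.

k = 6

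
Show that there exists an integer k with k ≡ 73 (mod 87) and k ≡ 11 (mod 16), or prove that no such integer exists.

Since 87 and 16 share no common factor, CRT says the pair of congruences has a solution (unique mod 1392).
Any solution of the first congruence is k = 73 + 87t; substituting into the second, 87t ≡ 11 − 73 ≡ 2 (mod 16).
87 ≡ 7 (mod 16), so this reads 7t ≡ 2 (mod 16). Invert 7 mod 16 by the Euclidean algorithm: 16 = 2·7 + 2, 7 = 3·2 + 1, 2 = 2·1 + 0; back-substituting, 1 = 7 − 3·2 = 7 − 3·(16 − 2·7) = −3·16 + 7·7. Hence 7·7 ≡ 1, so 7⁻¹ ≡ 7 (mod 16).
Multiplying by 7: t ≡ 7·2 = 14 (mod 16).
Taking t = 14 gives k = 73 + 87·14 = 1291.
Indeed 1291 ≡ 73 (mod 87) and 1291 ≡ 11 (mod 16).

k = 1291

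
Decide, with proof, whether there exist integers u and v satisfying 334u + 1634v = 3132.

u = 435, v = -87

gcd(334, 1634) = 2, and 2 divides 3132, so integer solutions exist.
Dividing through by 2 reduces the equation to 167u + 817v = 1566.
Euclidean algorithm: 817 = 4·167 + 149, 167 = 1·149 + 18, 149 = 8·18 + 5, 18 = 3·5 + 3, 5 = 1·3 + 2, 3 = 1·2 + 1, 2 = 2·1 + 0.
Working back up the chain: 1 = 3 − 1·2 = 3 − (5 − 1·3) = −5 + 2·3 = −5 + 2·(18 − 3·5) = 2·18 − 7·5 = 2·18 − 7·(149 − 8·18) = −7·149 + 58·18 = −7·149 + 58·(167 − 1·149) = 58·167 − 65·149 = 58·167 − 65·(817 − 4·167) = −65·817 + 318·167. So 167·318 + 817·(-65) = 1.
Multiplying through by 1566: u = 318·1566 = 497988, v = (-65)·1566 = -101790 is a solution.
The general solution is u = 497988 + 817k, v = -101790 − 167k; taking k = -609 gives the smaller pair u = 435, v = -87.
Check: 334·435 + 1634·(-87) = 145290 − 142158 = 3132. ✓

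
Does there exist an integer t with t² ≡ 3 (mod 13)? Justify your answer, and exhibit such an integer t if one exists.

t = 9 works: 9² = 81, and 81 − 3 = 78 = 6·13.

t = 9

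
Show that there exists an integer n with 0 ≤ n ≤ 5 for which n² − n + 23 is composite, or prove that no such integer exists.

At n = 4: 4² − 4 + 23 = 35 = 5·7, which is composite.

n = 4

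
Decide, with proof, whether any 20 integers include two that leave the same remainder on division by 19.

Each integer lies in one of the 19 residue classes modulo 19.
With 20 integers and only 19 classes, the pigeonhole principle forces two of them, say a and b, into the same class.
That is, a and b leave the same remainder on division by 19, as claimed.

True.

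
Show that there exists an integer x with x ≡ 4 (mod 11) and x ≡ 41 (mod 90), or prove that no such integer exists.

x = 851

The moduli 11 and 90 are coprime, so by the Chinese Remainder Theorem a unique solution modulo 990 exists.
Any solution of the first congruence is x = 4 + 11t; substituting into the second, 11t ≡ 41 − 4 ≡ 37 (mod 90).
Invert 11 mod 90 by the Euclidean algorithm: 90 = 8·11 + 2, 11 = 5·2 + 1, 2 = 2·1 + 0; back-substituting, 1 = 11 − 5·2 = 11 − 5·(90 − 8·11) = −5·90 + 41·11. Hence 11·41 ≡ 1, so 11⁻¹ ≡ 41 (mod 90).
Multiplying by 41: t ≡ 41·37 = 1517 ≡ 77 (mod 90).
With t = 77: x = 4 + 11·77 = 851.
Indeed 851 ≡ 4 (mod 11) and 851 ≡ 41 (mod 90).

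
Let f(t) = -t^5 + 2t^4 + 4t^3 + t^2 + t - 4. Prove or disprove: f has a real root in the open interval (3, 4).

f(3) = 35 and f(4) = -240, which have opposite signs.
Since f is a polynomial it is continuous on [3, 4].
By the Intermediate Value Theorem f must vanish at some point of (3, 4).

Yes, f has a root in the interval.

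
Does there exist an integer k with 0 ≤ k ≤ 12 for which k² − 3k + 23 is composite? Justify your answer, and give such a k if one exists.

At k = 11: 11² − 3·11 + 23 = 111 = 3·37, which is composite.

k = 11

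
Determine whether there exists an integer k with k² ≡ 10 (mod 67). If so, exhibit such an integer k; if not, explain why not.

k = 55

k = 55 works: 55² = 3025, and 3025 − 10 = 3015 = 45·67.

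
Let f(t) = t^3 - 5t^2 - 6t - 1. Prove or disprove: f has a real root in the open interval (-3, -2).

f(-3) = -55 and f(-2) = -17, both negative, so a sign-change argument is unavailable; we show f keeps this sign on the whole interval.
Shift to the endpoint -2: with t = -2 − u (0 < u < 1), one computes f(-2 − u) = -u^3 - 11u^2 - 26u - 17.
The nonzero coefficients here are all negative, so for u > 0 every term is negative (or zero), and the constant term -17 is strictly negative.
Therefore f(t) < 0 throughout (-3, -2), and f has no zero there.

No.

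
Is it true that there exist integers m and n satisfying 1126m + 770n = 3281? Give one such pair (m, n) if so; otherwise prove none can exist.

Any value of 1126m + 770n is a multiple of gcd(1126, 770) = 2.
But 3281 is not a multiple of 2 (it leaves remainder 1).
Hence no integers m, n satisfy the equation.

No such integers exist.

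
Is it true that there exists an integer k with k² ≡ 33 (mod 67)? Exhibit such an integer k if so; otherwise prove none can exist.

k = 57

k = 57 works: 57² = 3249, and 3249 − 33 = 3216 = 48·67.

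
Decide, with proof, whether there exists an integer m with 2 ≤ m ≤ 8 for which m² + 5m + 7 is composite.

m = 7

At m = 7: 7² + 5·7 + 7 = 91 = 7·13, which is composite.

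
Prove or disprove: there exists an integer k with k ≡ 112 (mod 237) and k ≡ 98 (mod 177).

Both moduli are multiples of 3 = gcd(237, 177), so any solution would satisfy k ≡ 112 and k ≡ 98 modulo 3 simultaneously.
These are incompatible: 112 − 98 = 14 is not divisible by 3.
Therefore no such k exists.

There is no such integer.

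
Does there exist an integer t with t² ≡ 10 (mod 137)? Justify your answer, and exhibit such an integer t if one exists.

No, no such integer exists.

137 is prime, so by Euler's criterion 10 is a square mod 137 iff 10^((137−1)/2) = 10^68 ≡ 1 (mod 137).
Squaring successively (mod 137): 10^2 = 100 ≡ 100; 10^4 ≡ 100² = 10000 ≡ 136; 10^8 ≡ 136² = 18496 ≡ 1; 10^16 ≡ 1² = 1 ≡ 1; 10^32 ≡ 1² = 1 ≡ 1; 10^64 ≡ 1² = 1 ≡ 1.
Since 68 = 64 + 4, 10^68 ≡ 1 · 136; multiplying out mod 137: 1·136 = 136 ≡ 136. Thus 10^68 ≡ 136 ≡ −1 (mod 137).
By Euler's criterion 10 is a quadratic non-residue mod 137: no t satisfies t² ≡ 10 (mod 137).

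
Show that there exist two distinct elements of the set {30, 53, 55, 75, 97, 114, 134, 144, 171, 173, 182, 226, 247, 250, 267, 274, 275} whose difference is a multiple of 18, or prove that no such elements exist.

Residues mod 18: 30↦12, 53↦17, 55↦1, 75↦3, 97↦7, 114↦6, 134↦8, 144↦0, 171↦9, 173↦11, 182↦2, 226↦10, 247↦13, 250↦16, 267↦15, 274↦4, 275↦5.
No residue repeats among the 17 elements, so no pair has difference ≡ 0 (mod 18).

No, no such pair exists.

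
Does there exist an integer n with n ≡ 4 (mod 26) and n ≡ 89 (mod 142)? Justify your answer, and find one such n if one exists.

No such integer exists.

Both moduli are multiples of 2 = gcd(26, 142), so any solution would satisfy n ≡ 4 and n ≡ 89 modulo 2 simultaneously.
However 4 ≡ 0 and 89 ≡ 1 (mod 2), and 0 ≠ 1.
Hence the system has no solution.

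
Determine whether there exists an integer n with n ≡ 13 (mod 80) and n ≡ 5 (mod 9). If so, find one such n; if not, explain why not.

n = 653

gcd(80, 9) = 1, so the Chinese Remainder Theorem guarantees exactly one residue class mod 720 satisfying both.
Write n = 13 + 80t and require 13 + 80t ≡ 5 (mod 9), i.e. 80t ≡ 1 (mod 9).
80 ≡ 8 (mod 9), so this reads 8t ≡ 1 (mod 9). Since 8·8 = 64 = 7·9 + 1, the inverse of 8 mod 9 is 8.
Therefore t ≡ 8·1 = 8 (mod 9).
Taking t = 8 gives n = 13 + 80·8 = 653.
Verify: 653 = 8·80 + 13 and 653 = 72·9 + 5. ✓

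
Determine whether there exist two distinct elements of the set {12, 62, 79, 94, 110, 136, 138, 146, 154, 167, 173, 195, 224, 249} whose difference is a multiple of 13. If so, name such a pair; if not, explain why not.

94 and 146 are such a pair.

94 mod 13 = 3 and 146 mod 13 = 3, so 146 − 94 = 52 = 4·13.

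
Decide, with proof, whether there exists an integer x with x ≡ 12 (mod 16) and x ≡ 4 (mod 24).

Here gcd(16, 24) = 8, and both 12 and 4 leave remainder 4 mod 8, so the system is consistent.
The integers ≡ 12 (mod 16) are 12, 28, …; their remainders mod 24 are 12, 4, so x = 28 is the first that is ≡ 4 (mod 24).
Verify: 28 = 1·16 + 12 and 28 = 1·24 + 4. ✓

x = 28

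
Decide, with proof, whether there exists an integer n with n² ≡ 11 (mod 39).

Work modulo the divisor 3 of 39. If n² ≡ 11 (mod 39) then n² ≡ 2 (mod 3).
Computing n² mod 3 for n = 0, 1, …, 1 (enough, by the symmetry n ↦ 3 − n) gives 0, 1.
The set of squares mod 3 is therefore {0, 1}, which does not contain 2.
Hence no integer n has n² ≡ 11 (mod 39).

There is no such integer.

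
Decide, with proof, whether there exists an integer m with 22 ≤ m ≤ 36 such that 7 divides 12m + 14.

m = 28

Try m = 28: 12·28 + 14 = 350 = 50·7, which is divisible by 7.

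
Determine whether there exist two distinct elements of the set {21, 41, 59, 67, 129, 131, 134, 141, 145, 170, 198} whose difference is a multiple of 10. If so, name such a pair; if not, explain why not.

21 mod 10 = 1 and 41 mod 10 = 1, so 41 − 21 = 20 = 2·10.

Yes: 21 and 41.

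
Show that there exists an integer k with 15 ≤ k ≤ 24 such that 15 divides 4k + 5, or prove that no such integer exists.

No, no such integer k in that range exists.

At k = 15, 4·15 + 5 = 65 ≡ 5 (mod 15), and each step in k adds 4, giving residues 5, 9, 13, 2, 6, 10, 14, 3, 7, 11 for k = 15, 16, …, 24.
None is 0, so 15 never divides 4k + 5 on this range.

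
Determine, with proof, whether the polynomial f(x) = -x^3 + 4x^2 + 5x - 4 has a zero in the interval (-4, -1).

f(-4) = 104 and f(-1) = -4, which have opposite signs.
As a polynomial, f is continuous on every closed interval.
By the Intermediate Value Theorem, f takes the value 0 somewhere in the open interval.

Such a root exists.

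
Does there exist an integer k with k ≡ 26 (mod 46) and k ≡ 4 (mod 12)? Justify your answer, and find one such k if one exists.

The moduli are not coprime: gcd(46, 12) = 2. Compatibility requires 2 ∣ (4 − 26) = -22, which holds, so solutions exist.
The integers ≡ 26 (mod 46) are 26, 72, 118, 164, 210, 256, …; their remainders mod 12 are 2, 0, 10, 8, 6, 4, so k = 256 is the first that is ≡ 4 (mod 12).
Check: 256 mod 46 = 26, 256 mod 12 = 4. ✓

k = 256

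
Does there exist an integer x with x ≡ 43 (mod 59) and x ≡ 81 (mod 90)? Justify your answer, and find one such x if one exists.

gcd(59, 90) = 1, so the Chinese Remainder Theorem guarantees exactly one residue class mod 5310 satisfying both.
Write x = 43 + 59t and require 43 + 59t ≡ 81 (mod 90), i.e. 59t ≡ 38 (mod 90).
To invert 59 modulo 90: 90 = 1·59 + 31, 59 = 1·31 + 28, 31 = 1·28 + 3, 28 = 9·3 + 1, 3 = 3·1 + 0, and unwinding, 1 = 28 − 9·3 = 28 − 9·(31 − 1·28) = −9·31 + 10·28 = −9·31 + 10·(59 − 1·31) = 10·59 − 19·31 = 10·59 − 19·(90 − 1·59) = −19·90 + 29·59. Thus 59⁻¹ ≡ 29 (mod 90).
Therefore t ≡ 29·38 = 1102 ≡ 22 (mod 90).
Taking t = 22 gives x = 43 + 59·22 = 1341.
Check: 1341 mod 59 = 43, 1341 mod 90 = 81. ✓

x = 1341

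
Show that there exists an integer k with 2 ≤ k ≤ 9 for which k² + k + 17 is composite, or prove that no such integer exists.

The values for k = 2, 3, …, 9 are 23, 29, 37, 47, 59, 73, 89, 107, and each of these is prime.
So no value in the range makes the expression composite.

No, no such integer k in that range exists.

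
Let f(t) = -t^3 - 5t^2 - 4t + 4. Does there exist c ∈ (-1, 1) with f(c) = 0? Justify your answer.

Yes, such a c exists.

f(-1) = 4 and f(1) = -6, which have opposite signs.
Since f is a polynomial it is continuous on [-1, 1].
By the Intermediate Value Theorem f must vanish at some point of (-1, 1).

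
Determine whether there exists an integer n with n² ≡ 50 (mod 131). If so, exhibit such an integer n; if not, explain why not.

No, no such integer exists.

131 is prime, so by Euler's criterion 50 is a square mod 131 iff 50^((131−1)/2) = 50^65 ≡ 1 (mod 131).
Squaring successively (mod 131): 50^2 = 2500 ≡ 11; 50^4 ≡ 11² = 121 ≡ 121; 50^8 ≡ 121² = 14641 ≡ 100; 50^16 ≡ 100² = 10000 ≡ 44; 50^32 ≡ 44² = 1936 ≡ 102; 50^64 ≡ 102² = 10404 ≡ 55.
Since 65 = 64 + 1, 50^65 ≡ 55 · 50; multiplying out mod 131: 55·50 = 2750 ≡ 130. Thus 50^65 ≡ 130 ≡ −1 (mod 131).
The value −1 means 50 is a non-residue modulo 131, so n² ≡ 50 (mod 131) is impossible.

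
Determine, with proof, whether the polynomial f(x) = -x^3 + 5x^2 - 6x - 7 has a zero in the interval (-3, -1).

f(-3) = 83 and f(-1) = 5, both positive, so a sign-change argument is unavailable; we show f keeps this sign on the whole interval.
Shift to the endpoint -1: with x = -1 − u (0 < u < 2), one computes f(-1 − u) = u^3 + 8u^2 + 19u + 5.
All 4 nonzero coefficients of this polynomial in u are positive; hence for u > 0 the value is a sum of positive terms (the constant 5 among them).
Therefore f(x) > 0 throughout (-3, -1), and f has no zero there.

No such root exists.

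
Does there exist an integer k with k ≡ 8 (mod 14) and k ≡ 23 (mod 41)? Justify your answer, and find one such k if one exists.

Since 14 and 41 share no common factor, CRT says the pair of congruences has a solution (unique mod 574).
Write k = 8 + 14t and require 8 + 14t ≡ 23 (mod 41), i.e. 14t ≡ 15 (mod 41).
Since 14·3 = 42 = 1·41 + 1, the inverse of 14 mod 41 is 3.
Multiplying by 3: t ≡ 3·15 = 45 ≡ 4 (mod 41).
Taking t = 4 gives k = 8 + 14·4 = 64.
Verify: 64 = 4·14 + 8 and 64 = 1·41 + 23. ✓

k = 64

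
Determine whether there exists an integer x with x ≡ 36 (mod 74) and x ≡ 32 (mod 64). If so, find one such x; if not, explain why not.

x = 480

The moduli are not coprime: gcd(74, 64) = 2. Compatibility requires 2 ∣ (32 − 36) = -4, which holds, so solutions exist.
Step through x = 36, 36 + 74, 36 + 2·74, …: the values 36, 110, 184, 258, 332, 406, 480 reduce mod 64 to 36, 46, 56, 2, 12, 22, 32. The value 480 hits 32.
Check: 480 mod 74 = 36, 480 mod 64 = 32. ✓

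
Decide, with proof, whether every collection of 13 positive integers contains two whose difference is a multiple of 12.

Yes, this is always true.

There are exactly 12 possible remainders on division by 12.
With 13 integers and only 12 classes, the pigeonhole principle forces two of them, say a and b, into the same class.
Equal remainders mean a − b ≡ 0 (mod 12), so 12 divides their difference.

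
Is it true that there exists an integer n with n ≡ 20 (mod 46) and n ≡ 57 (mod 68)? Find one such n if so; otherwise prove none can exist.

Reduce both congruences modulo 2, which divides 46 and 68: they say n ≡ 20 (mod 2) and n ≡ 57 (mod 2).
However 20 ≡ 0 and 57 ≡ 1 (mod 2), and 0 ≠ 1.
Therefore no such n exists.

No, no such integer exists.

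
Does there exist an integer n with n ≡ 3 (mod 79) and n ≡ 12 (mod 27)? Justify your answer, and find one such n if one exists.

Since 79 and 27 share no common factor, CRT says the pair of congruences has a solution (unique mod 2133).
Any solution of the first congruence is n = 3 + 79t; substituting into the second, 79t ≡ 12 − 3 ≡ 9 (mod 27).
79 ≡ 25 (mod 27), so this reads 25t ≡ 9 (mod 27). To invert 25 modulo 27: 27 = 1·25 + 2, 25 = 12·2 + 1, 2 = 2·1 + 0, and unwinding, 1 = 25 − 12·2 = 25 − 12·(27 − 1·25) = −12·27 + 13·25. Thus 25⁻¹ ≡ 13 (mod 27).
Therefore t ≡ 13·9 = 117 ≡ 9 (mod 27).
With t = 9: n = 3 + 79·9 = 714.
Verify: 714 = 9·79 + 3 and 714 = 26·27 + 12. ✓

n = 714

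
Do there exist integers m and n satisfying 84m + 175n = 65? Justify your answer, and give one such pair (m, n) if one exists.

There are no such integers.

Any value of 84m + 175n is a multiple of gcd(84, 175) = 7.
However 65 leaves remainder 2 on division by 7.
So the equation is unsolvable over ℤ.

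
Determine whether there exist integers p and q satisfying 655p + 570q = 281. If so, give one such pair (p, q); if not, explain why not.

Any value of 655p + 570q is a multiple of gcd(655, 570) = 5.
But 281 = 5·56 + 1, so 5 ∤ 281.
So the equation is unsolvable over ℤ.

No, no such integers exist.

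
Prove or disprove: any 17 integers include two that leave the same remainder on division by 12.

Each integer lies in one of the 12 residue classes modulo 12.
Placing 17 integers into 12 classes, some class receives at least two — say a and b.
That is, a and b leave the same remainder on division by 12, as claimed.

Yes, this is always true.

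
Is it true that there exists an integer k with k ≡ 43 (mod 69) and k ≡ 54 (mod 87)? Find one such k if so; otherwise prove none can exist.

Reduce both congruences modulo 3, which divides 69 and 87: they say k ≡ 43 (mod 3) and k ≡ 54 (mod 3).
But 43 mod 3 = 1 while 54 mod 3 = 0, a contradiction.
So no integer satisfies both congruences.

No, no such integer exists.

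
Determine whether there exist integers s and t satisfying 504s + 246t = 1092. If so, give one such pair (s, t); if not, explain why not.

s = 9, t = -14

gcd(504, 246) = 6, and 6 divides 1092, so integer solutions exist.
Dividing through by 6 reduces the equation to 84s + 41t = 182.
Euclidean algorithm: 84 = 2·41 + 2, 41 = 20·2 + 1, 2 = 2·1 + 0.
Unwinding: 1 = 41 − 20·2 = 41 − 20·(84 − 2·41) = −20·84 + 41·41, i.e. 84·(-20) + 41·41 = 1.
Times 182: 84·(-3640) + 41·7462 = 182, so (-3640, 7462) solves it.
Adding 89·41 to s and subtracting 89·84 from t gives the tidier solution (9, -14).
Indeed 504·9 + 246·(-14) = 4536 − 3444 = 1092.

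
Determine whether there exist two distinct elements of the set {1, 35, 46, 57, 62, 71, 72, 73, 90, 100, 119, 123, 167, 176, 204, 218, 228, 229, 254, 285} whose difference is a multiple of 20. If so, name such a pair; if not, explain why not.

No, no such pair exists.

Residues mod 20: 1↦1, 35↦15, 46↦6, 57↦17, 62↦2, 71↦11, 72↦12, 73↦13, 90↦10, 100↦0, 119↦19, 123↦3, 167↦7, 176↦16, 204↦4, 218↦18, 228↦8, 229↦9, 254↦14, 285↦5.
All 20 residues are distinct, so no two elements differ by a multiple of 20.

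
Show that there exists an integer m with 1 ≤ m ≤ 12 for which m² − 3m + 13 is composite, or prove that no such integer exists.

m = 12

At m = 12: 12² − 3·12 + 13 = 121 = 11·11, which is composite.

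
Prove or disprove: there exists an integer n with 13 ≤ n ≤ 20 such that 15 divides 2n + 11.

At n = 17 we get 2·17 + 11 = 45, and 45 = 15·3.

n = 17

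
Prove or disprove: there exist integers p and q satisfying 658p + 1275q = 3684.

Since gcd(658, 1275) = 1, every integer is an integer combination of 658 and 1275.
Run the Euclidean algorithm on 1275 and 658: 1275 = 1·658 + 617, 658 = 1·617 + 41, 617 = 15·41 + 2, 41 = 20·2 + 1, 2 = 2·1 + 0.
Back-substituting, 1 = 41 − 20·2 = 41 − 20·(617 − 15·41) = −20·617 + 301·41 = −20·617 + 301·(658 − 1·617) = 301·658 − 321·617 = 301·658 − 321·(1275 − 1·658) = −321·1275 + 622·658; that is, 658·622 + 1275·(-321) = 1.
Multiplying through by 3684: p = 622·3684 = 2291448, q = (-321)·3684 = -1182564 is a solution.
Shifting by a multiple of (1275, −658) keeps it a solution: p = 2291448 − 1797·1275 = 273, q = -1182564 + 1797·658 = -138.
Indeed 658·273 + 1275·(-138) = 179634 − 175950 = 3684.

p = 273, q = -138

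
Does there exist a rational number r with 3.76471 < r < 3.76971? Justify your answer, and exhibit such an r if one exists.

r = 49/13

Multiplying by 13: 13·3.76471 = 48.94123 and 13·3.76971 = 49.00623, so the integer 49 lies strictly between them.
So r = 49/13 works: it is a ratio of integers, and dividing 13·3.76471 < 49 < 13·3.76971 through by 13 gives 3.76471 < 49/13 < 3.76971.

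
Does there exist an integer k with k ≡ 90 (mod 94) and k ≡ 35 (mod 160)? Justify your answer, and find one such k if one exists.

No, no such integer exists.

gcd(94, 160) = 2. If k ≡ 90 (mod 94) and k ≡ 35 (mod 160), then k ≡ 90 (mod 2) and k ≡ 35 (mod 2).
But 90 mod 2 = 0 while 35 mod 2 = 1, a contradiction.
Hence the system has no solution.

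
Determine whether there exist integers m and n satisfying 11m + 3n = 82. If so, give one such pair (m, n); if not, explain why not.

m = 2, n = 20

11 and 3 are coprime, so 11m + 3n ranges over all of ℤ.
Euclidean algorithm: 11 = 3·3 + 2, 3 = 1·2 + 1, 2 = 2·1 + 0.
Back-substituting, 1 = 3 − 1·2 = 3 − (11 − 3·3) = −11 + 4·3; that is, 11·(-1) + 3·4 = 1.
Multiplying through by 82: m = (-1)·82 = -82, n = 4·82 = 328 is a solution.
The general solution is m = -82 + 3k, n = 328 − 11k; taking k = 28 gives the smaller pair m = 2, n = 20.
Check: 11·2 + 3·20 = 22 + 60 = 82. ✓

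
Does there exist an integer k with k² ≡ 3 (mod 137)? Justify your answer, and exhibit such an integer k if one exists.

No such integer exists.

137 is prime, so by Euler's criterion 3 is a square mod 137 iff 3^((137−1)/2) = 3^68 ≡ 1 (mod 137).
Repeated squaring mod 137: 3^2 = 9 ≡ 9; 3^4 ≡ 9² = 81 ≡ 81; 3^8 ≡ 81² = 6561 ≡ 122; 3^16 ≡ 122² = 14884 ≡ 88; 3^32 ≡ 88² = 7744 ≡ 72; 3^64 ≡ 72² = 5184 ≡ 115.
Since 68 = 64 + 4, 3^68 ≡ 115 · 81; multiplying out mod 137: 115·81 = 9315 ≡ 136. Thus 3^68 ≡ 136 ≡ −1 (mod 137).
By Euler's criterion 3 is a quadratic non-residue mod 137: no k satisfies k² ≡ 3 (mod 137).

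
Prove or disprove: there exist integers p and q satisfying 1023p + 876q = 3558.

p = 54, q = -59

Every value of 1023p + 876q is a multiple of gcd(1023, 876) = 3; since 3 ∣ 3558, solutions exist.
Dividing through by 3 reduces the equation to 341p + 292q = 1186.
Dividing repeatedly: 341 = 1·292 + 49, 292 = 5·49 + 47, 49 = 1·47 + 2, 47 = 23·2 + 1, 2 = 2·1 + 0.
Back-substituting, 1 = 47 − 23·2 = 47 − 23·(49 − 1·47) = −23·49 + 24·47 = −23·49 + 24·(292 − 5·49) = 24·292 − 143·49 = 24·292 − 143·(341 − 1·292) = −143·341 + 167·292; that is, 341·(-143) + 292·167 = 1.
Multiplying through by 1186: p = (-143)·1186 = -169598, q = 167·1186 = 198062 is a solution.
Shifting by a multiple of (292, −341) keeps it a solution: p = -169598 + 581·292 = 54, q = 198062 − 581·341 = -59.
Indeed 1023·54 + 876·(-59) = 55242 − 51684 = 3558.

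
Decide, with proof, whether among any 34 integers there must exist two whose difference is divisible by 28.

Each integer lies in one of the 28 residue classes modulo 28.
Placing 34 integers into 28 classes, some class receives at least two — say a and b.
Then a ≡ b (mod 28), i.e. 28 ∣ (a − b).

Yes.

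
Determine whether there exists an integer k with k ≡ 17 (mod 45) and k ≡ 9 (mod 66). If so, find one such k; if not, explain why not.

Both moduli are multiples of 3 = gcd(45, 66), so any solution would satisfy k ≡ 17 and k ≡ 9 modulo 3 simultaneously.
These are incompatible: 17 − 9 = 8 is not divisible by 3.
Hence the system has no solution.

There is no such integer.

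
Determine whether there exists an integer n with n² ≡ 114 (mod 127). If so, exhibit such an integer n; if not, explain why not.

Apply Euler's criterion with the prime 127: 114 is a quadratic residue iff 114^63 ≡ 1 (mod 127), and a non-residue iff it is ≡ −1.
Repeated squaring mod 127: 114^2 = 12996 ≡ 42; 114^4 ≡ 42² = 1764 ≡ 113; 114^8 ≡ 113² = 12769 ≡ 69; 114^16 ≡ 69² = 4761 ≡ 62; 114^32 ≡ 62² = 3844 ≡ 34.
Since 63 = 32 + 16 + 8 + 4 + 2 + 1, 114^63 ≡ 34 · 62 · 69 · 113 · 42 · 114; multiplying out mod 127: 34·62 = 2108 ≡ 76, then 76·69 = 5244 ≡ 37, then 37·113 = 4181 ≡ 117, then 117·42 = 4914 ≡ 88, then 88·114 = 10032 ≡ 126. Thus 114^63 ≡ 126 ≡ −1 (mod 127).
By Euler's criterion 114 is a quadratic non-residue mod 127: no n satisfies n² ≡ 114 (mod 127).

No, no such integer exists.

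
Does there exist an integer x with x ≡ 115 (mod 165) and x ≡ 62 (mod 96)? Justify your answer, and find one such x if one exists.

There is no such integer.

Reduce both congruences modulo 3, which divides 165 and 96: they say x ≡ 115 (mod 3) and x ≡ 62 (mod 3).
However 115 ≡ 1 and 62 ≡ 2 (mod 3), and 1 ≠ 2.
Therefore no such x exists.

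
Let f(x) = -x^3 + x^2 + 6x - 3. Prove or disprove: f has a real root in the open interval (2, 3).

f(2) = 5 and f(3) = -3, which have opposite signs.
Since f is a polynomial it is continuous on [2, 3].
By the Intermediate Value Theorem f must vanish at some point of (2, 3).

Such a root exists.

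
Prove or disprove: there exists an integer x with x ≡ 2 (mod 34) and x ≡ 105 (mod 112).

No such integer exists.

Both moduli are multiples of 2 = gcd(34, 112), so any solution would satisfy x ≡ 2 and x ≡ 105 modulo 2 simultaneously.
But 2 mod 2 = 0 while 105 mod 2 = 1, a contradiction.
Therefore no such x exists.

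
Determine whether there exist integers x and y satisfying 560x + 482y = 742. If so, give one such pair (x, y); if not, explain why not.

x = 164, y = -189

Since gcd(560, 482) = 2 and 742 = 2·371, Bézout's identity guarantees a solution.
Dividing through by 2 reduces the equation to 280x + 241y = 371.
Run the Euclidean algorithm on 280 and 241: 280 = 1·241 + 39, 241 = 6·39 + 7, 39 = 5·7 + 4, 7 = 1·4 + 3, 4 = 1·3 + 1, 3 = 3·1 + 0.
Unwinding: 1 = 4 − 1·3 = 4 − (7 − 1·4) = −7 + 2·4 = −7 + 2·(39 − 5·7) = 2·39 − 11·7 = 2·39 − 11·(241 − 6·39) = −11·241 + 68·39 = −11·241 + 68·(280 − 1·241) = 68·280 − 79·241, i.e. 280·68 + 241·(-79) = 1.
Scaling by 371 gives the particular solution (x, y) = (25228, -29309).
Subtracting 104·241 from x and adding 104·280 to y gives the tidier solution (164, -189).
Check: 560·164 + 482·(-189) = 91840 − 91098 = 742. ✓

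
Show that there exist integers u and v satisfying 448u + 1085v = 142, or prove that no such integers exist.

Both 448 and 1085 are divisible by gcd(448, 1085) = 7, hence so is any combination 448u + 1085v.
But 142 = 7·20 + 2, so 7 ∤ 142.
Hence no integers u, v satisfy the equation.

No such integers exist.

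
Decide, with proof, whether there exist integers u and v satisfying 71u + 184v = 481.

Since gcd(71, 184) = 1, every integer is an integer combination of 71 and 184.
Dividing repeatedly: 184 = 2·71 + 42, 71 = 1·42 + 29, 42 = 1·29 + 13, 29 = 2·13 + 3, 13 = 4·3 + 1, 3 = 3·1 + 0.
Back-substituting, 1 = 13 − 4·3 = 13 − 4·(29 − 2·13) = −4·29 + 9·13 = −4·29 + 9·(42 − 1·29) = 9·42 − 13·29 = 9·42 − 13·(71 − 1·42) = −13·71 + 22·42 = −13·71 + 22·(184 − 2·71) = 22·184 − 57·71; that is, 71·(-57) + 184·22 = 1.
Times 481: 71·(-27417) + 184·10582 = 481, so (-27417, 10582) solves it.
Adding 150·184 to u and subtracting 150·71 from v gives the tidier solution (183, -68).
Check: 71·183 + 184·(-68) = 12993 − 12512 = 481. ✓

u = 183, v = -68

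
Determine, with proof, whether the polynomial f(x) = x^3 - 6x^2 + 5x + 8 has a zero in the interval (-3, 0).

Such a root exists.

f(-3) = -88 and f(0) = 8, which have opposite signs.
f is continuous everywhere (it is a polynomial), in particular on [-3, 0].
By the Intermediate Value Theorem, f takes the value 0 somewhere in the open interval.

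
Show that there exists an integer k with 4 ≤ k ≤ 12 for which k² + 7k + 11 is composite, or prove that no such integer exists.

k = 4

At k = 4: 4² + 7·4 + 11 = 55 = 5·11, which is composite.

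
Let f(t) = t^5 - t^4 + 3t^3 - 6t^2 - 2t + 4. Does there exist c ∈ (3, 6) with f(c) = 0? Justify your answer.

No such root exists.

The endpoint values f(3) = 187 and f(6) = 6904 are both positive. Claim: f(t) > 0 for every t in (3, 6).
Substitute t = 3 + u, where 0 < u < 3 on the interval. Expanding, f(3 + u) = u^5 + 14u^4 + 81u^3 + 237u^2 + 340u + 187.
The nonzero coefficients here are all positive, so for u > 0 every term is positive (or zero), and the constant term 187 is strictly positive.
So f is strictly positive on (3, 6); no root exists in the interval.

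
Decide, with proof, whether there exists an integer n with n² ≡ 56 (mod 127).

127 is prime, so by Euler's criterion 56 is a square mod 127 iff 56^((127−1)/2) = 56^63 ≡ 1 (mod 127).
Repeated squaring mod 127: 56^2 = 3136 ≡ 88; 56^4 ≡ 88² = 7744 ≡ 124; 56^8 ≡ 124² = 15376 ≡ 9; 56^16 ≡ 9² = 81 ≡ 81; 56^32 ≡ 81² = 6561 ≡ 84.
Since 63 = 32 + 16 + 8 + 4 + 2 + 1, 56^63 ≡ 84 · 81 · 9 · 124 · 88 · 56; multiplying out mod 127: 84·81 = 6804 ≡ 73, then 73·9 = 657 ≡ 22, then 22·124 = 2728 ≡ 61, then 61·88 = 5368 ≡ 34, then 34·56 = 1904 ≡ 126. Thus 56^63 ≡ 126 ≡ −1 (mod 127).
The value −1 means 56 is a non-residue modulo 127, so n² ≡ 56 (mod 127) is impossible.

No such integer exists.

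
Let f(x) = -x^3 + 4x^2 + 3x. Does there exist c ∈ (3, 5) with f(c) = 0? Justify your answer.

f(3) = 18 and f(5) = -10, which have opposite signs.
f is continuous everywhere (it is a polynomial), in particular on [3, 5].
So by the Intermediate Value Theorem there is a c strictly between 3 and 5 with f(c) = 0.

Yes, such a c exists.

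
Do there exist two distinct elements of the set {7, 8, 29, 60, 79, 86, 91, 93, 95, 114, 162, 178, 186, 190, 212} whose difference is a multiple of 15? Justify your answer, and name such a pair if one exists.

No such pair exists.

Reduce each element modulo 15: 7↦7, 8↦8, 29↦14, 60↦0, 79↦4, 86↦11, 91↦1, 93↦3, 95↦5, 114↦9, 162↦12, 178↦13, 186↦6, 190↦10, 212↦2.
These 15 residues are pairwise different, hence no difference of two elements is divisible by 15.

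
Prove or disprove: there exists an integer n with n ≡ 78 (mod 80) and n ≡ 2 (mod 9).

Since 80 and 9 share no common factor, CRT says the pair of congruences has a solution (unique mod 720).
Any solution of the first congruence is n = 78 + 80t; substituting into the second, 80t ≡ 2 − 78 ≡ 5 (mod 9).
80 ≡ 8 (mod 9), so this reads 8t ≡ 5 (mod 9). Invert 8 mod 9 by the Euclidean algorithm: 9 = 1·8 + 1, 8 = 8·1 + 0; back-substituting, 1 = 9 − 1·8. Hence 8·(-1) ≡ 1, so 8⁻¹ ≡ -1 ≡ 8 (mod 9).
Multiplying by 8: t ≡ 8·5 = 40 ≡ 4 (mod 9).
Taking t = 4 gives n = 78 + 80·4 = 398.
Indeed 398 ≡ 78 (mod 80) and 398 ≡ 2 (mod 9).

n = 398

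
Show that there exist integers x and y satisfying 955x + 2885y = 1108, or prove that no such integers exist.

Both 955 and 2885 are divisible by gcd(955, 2885) = 5, hence so is any combination 955x + 2885y.
But 1108 is not a multiple of 5 (it leaves remainder 3).
Hence no integers x, y satisfy the equation.

No, no such integers exist.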